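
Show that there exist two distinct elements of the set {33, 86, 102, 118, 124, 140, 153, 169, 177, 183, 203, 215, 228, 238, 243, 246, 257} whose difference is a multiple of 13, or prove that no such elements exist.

Yes: 33 and 124.

Reduce each element mod 13: 33↦7, 86↦8, 102↦11, 118↦1, 124↦7, 140↦10, 153↦10, 169↦0, 177↦8, 183↦1, 203↦8, 215↦7, 228↦7, 238↦4, 243↦9, 246↦12, 257↦10. The residue 7 repeats (at 33 and 124), and 124 − 33 = 91 = 7·13.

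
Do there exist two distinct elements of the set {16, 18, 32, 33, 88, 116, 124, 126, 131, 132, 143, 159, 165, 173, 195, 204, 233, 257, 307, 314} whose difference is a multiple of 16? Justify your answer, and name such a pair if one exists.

16 mod 16 = 0 and 32 mod 16 = 0, so 32 − 16 = 16 = 1·16.

Yes: 16 and 32.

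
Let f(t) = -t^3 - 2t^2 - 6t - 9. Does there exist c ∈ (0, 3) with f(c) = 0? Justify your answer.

Evaluate at the endpoints: f(0) = -9, f(3) = -72 — same sign (negative).
The derivative f'(t) = -3t^2 - 4t - 6 is a quadratic with discriminant (-4)² − 4·(-3)·(-6) = -56 < 0; it never vanishes, so it is always negative (sign of the leading coefficient).
So f is strictly decreasing; between 0 and 3 its values lie between f(0) = -9 and f(3) = -72, all negative. Therefore f has no root in (0, 3).

f has no root in that interval.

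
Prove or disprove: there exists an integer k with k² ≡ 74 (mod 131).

k = 104

Take k = 104. Then 104² = 10816 = 82·131 + 74, so 104² ≡ 74 (mod 131).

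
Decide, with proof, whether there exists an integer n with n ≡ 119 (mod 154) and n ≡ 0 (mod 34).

No such integer exists.

gcd(154, 34) = 2. If n ≡ 119 (mod 154) and n ≡ 0 (mod 34), then n ≡ 119 (mod 2) and n ≡ 0 (mod 2).
But 119 mod 2 = 1 while 0 mod 2 = 0, a contradiction.
Hence the system has no solution.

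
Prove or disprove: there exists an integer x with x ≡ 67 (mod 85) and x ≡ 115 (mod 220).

Reduce both congruences modulo 5, which divides 85 and 220: they say x ≡ 67 (mod 5) and x ≡ 115 (mod 5).
But 67 mod 5 = 2 while 115 mod 5 = 0, a contradiction.
Hence the system has no solution.

There is no such integer.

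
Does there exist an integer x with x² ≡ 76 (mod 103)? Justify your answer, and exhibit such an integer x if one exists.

x = 73

Take x = 73. Then 73² = 5329 = 51·103 + 76, so 73² ≡ 76 (mod 103).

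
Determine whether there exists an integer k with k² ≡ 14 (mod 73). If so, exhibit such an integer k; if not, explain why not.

Apply Euler's criterion with the prime 73: 14 is a quadratic residue iff 14^36 ≡ 1 (mod 73), and a non-residue iff it is ≡ −1.
Squaring successively (mod 73): 14^2 = 196 ≡ 50; 14^4 ≡ 50² = 2500 ≡ 18; 14^8 ≡ 18² = 324 ≡ 32; 14^16 ≡ 32² = 1024 ≡ 2; 14^32 ≡ 2² = 4 ≡ 4.
Since 36 = 32 + 4, 14^36 ≡ 4 · 18; multiplying out mod 73: 4·18 = 72 ≡ 72. Thus 14^36 ≡ 72 ≡ −1 (mod 73).
By Euler's criterion 14 is a quadratic non-residue mod 73: no k satisfies k² ≡ 14 (mod 73).

There is no such integer.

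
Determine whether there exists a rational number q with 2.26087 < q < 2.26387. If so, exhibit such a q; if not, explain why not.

q = 43/19

Multiplying by 19: 19·2.26087 = 42.95653 and 19·2.26387 = 43.01353, so the integer 43 lies strictly between them.
Dividing back, 2.26087 < 43/19 < 2.26387, and 43/19 is rational.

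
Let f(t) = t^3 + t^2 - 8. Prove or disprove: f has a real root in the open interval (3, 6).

The endpoint values f(3) = 28 and f(6) = 244 are both positive. Claim: f(t) > 0 for every t in (3, 6).
Substitute t = 3 + u, where 0 < u < 3 on the interval. Expanding, f(3 + u) = u^3 + 10u^2 + 33u + 28.
The nonzero coefficients here are all positive, so for u > 0 every term is positive (or zero), and the constant term 28 is strictly positive.
So f is strictly positive on (3, 6); no root exists in the interval.

No such root exists.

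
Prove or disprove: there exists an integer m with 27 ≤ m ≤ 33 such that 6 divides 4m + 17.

No such integer m in that range exists.

For m = 27, 28, …, 33 the values of 4m + 17 modulo 6 are 5, 3, 1, 5, 3, 1, 5 respectively.
The residue 0 does not occur, so no m in [27, 33] makes 4m + 17 a multiple of 6.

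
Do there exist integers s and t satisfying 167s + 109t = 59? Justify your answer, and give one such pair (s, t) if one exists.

Since gcd(167, 109) = 1, every integer is an integer combination of 167 and 109.
Run the Euclidean algorithm on 167 and 109: 167 = 1·109 + 58, 109 = 1·58 + 51, 58 = 1·51 + 7, 51 = 7·7 + 2, 7 = 3·2 + 1, 2 = 2·1 + 0.
Working back up the chain: 1 = 7 − 3·2 = 7 − 3·(51 − 7·7) = −3·51 + 22·7 = −3·51 + 22·(58 − 1·51) = 22·58 − 25·51 = 22·58 − 25·(109 − 1·58) = −25·109 + 47·58 = −25·109 + 47·(167 − 1·109) = 47·167 − 72·109. So 167·47 + 109·(-72) = 1.
Scaling by 59 gives the particular solution (s, t) = (2773, -4248).
The general solution is s = 2773 + 109k, t = -4248 − 167k; taking k = -25 gives the smaller pair s = 48, t = -73.
Indeed 167·48 + 109·(-73) = 8016 − 7957 = 59.

s = 48, t = -73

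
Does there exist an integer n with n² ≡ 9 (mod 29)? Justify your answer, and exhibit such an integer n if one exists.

Take n = 26. Then 26² = 676 = 23·29 + 9, so 26² ≡ 9 (mod 29).

n = 26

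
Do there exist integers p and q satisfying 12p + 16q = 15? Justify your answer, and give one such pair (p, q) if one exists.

No, no such integers exist.

Any value of 12p + 16q is a multiple of gcd(12, 16) = 4.
But 15 = 4·3 + 3, so 4 ∤ 15.
So the equation is unsolvable over ℤ.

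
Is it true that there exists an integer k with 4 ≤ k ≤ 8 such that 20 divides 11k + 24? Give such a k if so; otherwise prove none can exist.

No, no such integer k in that range exists.

For k = 4, 5, …, 8 the values of 11k + 24 modulo 20 are 8, 19, 10, 1, 12 respectively.
Since 0 is absent from this list, 20 ∤ 11k + 24 for every k with 4 ≤ k ≤ 8.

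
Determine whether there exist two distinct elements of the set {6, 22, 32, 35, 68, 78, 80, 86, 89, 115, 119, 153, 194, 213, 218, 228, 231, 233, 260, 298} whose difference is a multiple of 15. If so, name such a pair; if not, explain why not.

6 mod 15 = 6 and 231 mod 15 = 6, so 231 − 6 = 225 = 15·15.

6 and 231 are such a pair.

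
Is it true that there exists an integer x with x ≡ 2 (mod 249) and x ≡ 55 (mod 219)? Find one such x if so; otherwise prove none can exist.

Reduce both congruences modulo 3, which divides 249 and 219: they say x ≡ 2 (mod 3) and x ≡ 55 (mod 3).
But 2 mod 3 = 2 while 55 mod 3 = 1, a contradiction.
Therefore no such x exists.

No, no such integer exists.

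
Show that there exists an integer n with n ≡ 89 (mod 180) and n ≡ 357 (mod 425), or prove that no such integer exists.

Both moduli are multiples of 5 = gcd(180, 425), so any solution would satisfy n ≡ 89 and n ≡ 357 modulo 5 simultaneously.
However 89 ≡ 4 and 357 ≡ 2 (mod 5), and 4 ≠ 2.
Hence the system has no solution.

No, no such integer exists.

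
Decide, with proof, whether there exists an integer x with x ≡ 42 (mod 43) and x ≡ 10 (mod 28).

x = 1074

The moduli 43 and 28 are coprime, so by the Chinese Remainder Theorem a unique solution modulo 1204 exists.
Any solution of the first congruence is x = 42 + 43t; substituting into the second, 43t ≡ 10 − 42 ≡ 24 (mod 28).
43 ≡ 15 (mod 28), so this reads 15t ≡ 24 (mod 28). Since 15·15 = 225 = 8·28 + 1, the inverse of 15 mod 28 is 15.
Multiplying by 15: t ≡ 15·24 = 360 ≡ 24 (mod 28).
With t = 24: x = 42 + 43·24 = 1074.
Indeed 1074 ≡ 42 (mod 43) and 1074 ≡ 10 (mod 28).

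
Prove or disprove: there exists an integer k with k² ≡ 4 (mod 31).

k = 2

Take k = 2. Then 2² = 4, and since 0 ≤ 4 < 31 this is already reduced: 2² ≡ 4 (mod 31).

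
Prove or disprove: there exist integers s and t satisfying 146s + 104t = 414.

s = 47, t = -62

Every value of 146s + 104t is a multiple of gcd(146, 104) = 2; since 2 ∣ 414, solutions exist.
Dividing through by 2 reduces the equation to 73s + 52t = 207.
Euclidean algorithm: 73 = 1·52 + 21, 52 = 2·21 + 10, 21 = 2·10 + 1, 10 = 10·1 + 0.
Back-substituting, 1 = 21 − 2·10 = 21 − 2·(52 − 2·21) = −2·52 + 5·21 = −2·52 + 5·(73 − 1·52) = 5·73 − 7·52; that is, 73·5 + 52·(-7) = 1.
Times 207: 73·1035 + 52·(-1449) = 207, so (1035, -1449) solves it.
Shifting by a multiple of (52, −73) keeps it a solution: s = 1035 − 19·52 = 47, t = -1449 + 19·73 = -62.
Check: 146·47 + 104·(-62) = 6862 − 6448 = 414. ✓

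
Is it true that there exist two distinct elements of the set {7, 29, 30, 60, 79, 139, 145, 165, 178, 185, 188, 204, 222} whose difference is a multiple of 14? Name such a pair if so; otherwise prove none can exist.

There is no such pair.

Two integers differ by a multiple of 14 exactly when they have the same residue mod 14. The residues are 7↦7, 29↦1, 30↦2, 60↦4, 79↦9, 139↦13, 145↦5, 165↦11, 178↦10, 185↦3, 188↦6, 204↦8, 222↦12.
These 13 residues are pairwise different, hence no difference of two elements is divisible by 14.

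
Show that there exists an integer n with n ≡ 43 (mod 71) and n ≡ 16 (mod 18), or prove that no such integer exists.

gcd(71, 18) = 1, so the Chinese Remainder Theorem guarantees exactly one residue class mod 1278 satisfying both.
Write n = 43 + 71t and require 43 + 71t ≡ 16 (mod 18), i.e. 71t ≡ 9 (mod 18).
71 ≡ 17 (mod 18), so this reads 17t ≡ 9 (mod 18). Note 17·17 = 289 ≡ 1 (mod 18) (as 289 − 1 = 16·18), so 17⁻¹ ≡ 17.
Multiplying by 17: t ≡ 17·9 = 153 ≡ 9 (mod 18).
Taking t = 9 gives n = 43 + 71·9 = 682.
Indeed 682 ≡ 43 (mod 71) and 682 ≡ 16 (mod 18).

n = 682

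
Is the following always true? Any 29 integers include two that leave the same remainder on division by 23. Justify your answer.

There are exactly 23 possible remainders on division by 23.
Placing 29 integers into 23 classes, some class receives at least two — say a and b.
That is, a and b leave the same remainder on division by 23, as claimed.

True.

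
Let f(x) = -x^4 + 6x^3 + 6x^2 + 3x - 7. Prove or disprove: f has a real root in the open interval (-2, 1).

f(-2) = -53 and f(1) = 7, which have opposite signs.
Since f is a polynomial it is continuous on [-2, 1].
By the Intermediate Value Theorem, f takes the value 0 somewhere in the open interval.

Such a root exists.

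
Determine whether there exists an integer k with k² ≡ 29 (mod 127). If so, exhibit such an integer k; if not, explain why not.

No, no such integer exists.

127 is prime, so by Euler's criterion 29 is a square mod 127 iff 29^((127−1)/2) = 29^63 ≡ 1 (mod 127).
Repeated squaring mod 127: 29^2 = 841 ≡ 79; 29^4 ≡ 79² = 6241 ≡ 18; 29^8 ≡ 18² = 324 ≡ 70; 29^16 ≡ 70² = 4900 ≡ 74; 29^32 ≡ 74² = 5476 ≡ 15.
Since 63 = 32 + 16 + 8 + 4 + 2 + 1, 29^63 ≡ 15 · 74 · 70 · 18 · 79 · 29; multiplying out mod 127: 15·74 = 1110 ≡ 94, then 94·70 = 6580 ≡ 103, then 103·18 = 1854 ≡ 76, then 76·79 = 6004 ≡ 35, then 35·29 = 1015 ≡ 126. Thus 29^63 ≡ 126 ≡ −1 (mod 127).
By Euler's criterion 29 is a quadratic non-residue mod 127: no k satisfies k² ≡ 29 (mod 127).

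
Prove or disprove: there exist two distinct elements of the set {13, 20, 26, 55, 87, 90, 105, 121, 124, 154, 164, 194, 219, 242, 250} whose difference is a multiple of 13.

Yes: 13 and 26.

Both 13 and 26 leave remainder 0 on division by 13; their difference 13 = 1·13 is a multiple of 13.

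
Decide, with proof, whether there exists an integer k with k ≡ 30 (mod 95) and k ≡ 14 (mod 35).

Both moduli are multiples of 5 = gcd(95, 35), so any solution would satisfy k ≡ 30 and k ≡ 14 modulo 5 simultaneously.
These are incompatible: 30 − 14 = 16 is not divisible by 5.
Hence the system has no solution.

There is no such integer.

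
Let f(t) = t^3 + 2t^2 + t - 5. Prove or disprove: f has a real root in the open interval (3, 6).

No.

The endpoint values f(3) = 43 and f(6) = 289 are both positive. Claim: f(t) > 0 for every t in (3, 6).
Substitute t = 3 + u, where 0 < u < 3 on the interval. Expanding, f(3 + u) = u^3 + 11u^2 + 40u + 43.
The nonzero coefficients here are all positive, so for u > 0 every term is positive (or zero), and the constant term 43 is strictly positive.
So f is strictly positive on (3, 6); no root exists in the interval.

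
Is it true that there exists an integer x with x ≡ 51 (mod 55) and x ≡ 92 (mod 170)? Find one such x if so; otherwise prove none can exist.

gcd(55, 170) = 5. If x ≡ 51 (mod 55) and x ≡ 92 (mod 170), then x ≡ 51 (mod 5) and x ≡ 92 (mod 5).
These are incompatible: 51 − 92 = -41 is not divisible by 5.
Hence the system has no solution.

No such integer exists.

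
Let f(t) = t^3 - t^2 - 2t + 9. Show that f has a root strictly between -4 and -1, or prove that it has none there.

Such a root exists.

f(-4) = -63 and f(-1) = 9, which have opposite signs.
As a polynomial, f is continuous on every closed interval.
By the Intermediate Value Theorem f must vanish at some point of (-4, -1).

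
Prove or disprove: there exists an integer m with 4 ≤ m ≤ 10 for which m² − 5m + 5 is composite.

At m = 10: 10² − 5·10 + 5 = 55 = 5·11, which is composite.

m = 10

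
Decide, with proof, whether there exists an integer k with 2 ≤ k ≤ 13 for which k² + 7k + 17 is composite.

k = 2

At k = 2: 2² + 7·2 + 17 = 35 = 5·7, which is composite.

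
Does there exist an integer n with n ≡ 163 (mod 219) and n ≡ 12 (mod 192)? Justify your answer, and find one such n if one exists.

Reduce both congruences modulo 3, which divides 219 and 192: they say n ≡ 163 (mod 3) and n ≡ 12 (mod 3).
But 163 mod 3 = 1 while 12 mod 3 = 0, a contradiction.
So no integer satisfies both congruences.

No, no such integer exists.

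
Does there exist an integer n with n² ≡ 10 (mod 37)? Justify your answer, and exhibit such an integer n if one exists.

Take n = 26. Then 26² = 676 = 18·37 + 10, so 26² ≡ 10 (mod 37).

n = 26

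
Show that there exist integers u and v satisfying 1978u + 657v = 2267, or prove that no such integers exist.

u = 230, v = -689

Since gcd(1978, 657) = 1, every integer is an integer combination of 1978 and 657.
Dividing repeatedly: 1978 = 3·657 + 7, 657 = 93·7 + 6, 7 = 1·6 + 1, 6 = 6·1 + 0.
Unwinding: 1 = 7 − 1·6 = 7 − (657 − 93·7) = −657 + 94·7 = −657 + 94·(1978 − 3·657) = 94·1978 − 283·657, i.e. 1978·94 + 657·(-283) = 1.
Multiplying through by 2267: u = 94·2267 = 213098, v = (-283)·2267 = -641561 is a solution.
Shifting by a multiple of (657, −1978) keeps it a solution: u = 213098 − 324·657 = 230, v = -641561 + 324·1978 = -689.
Indeed 1978·230 + 657·(-689) = 454940 − 452673 = 2267.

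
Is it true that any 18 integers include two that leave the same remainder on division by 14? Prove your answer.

There are exactly 14 possible remainders on division by 14.
Since 18 > 14, two of the 18 integers must share a residue class by the pigeonhole principle; call them a and b.
That is, a and b leave the same remainder on division by 14, as claimed.

True.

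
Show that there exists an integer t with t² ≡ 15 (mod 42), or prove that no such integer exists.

t = 15

Take t = 15. Then 15² = 225 = 5·42 + 15, so 15² ≡ 15 (mod 42).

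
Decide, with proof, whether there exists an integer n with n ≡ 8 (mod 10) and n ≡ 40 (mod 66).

n = 238

The moduli are not coprime: gcd(10, 66) = 2. Compatibility requires 2 ∣ (40 − 8) = 32, which holds, so solutions exist.
Put n = 8 + 10t, so we need 10t ≡ 32 (mod 66), equivalently (divide by 2) 5t ≡ 16 (mod 33).
To invert 5 modulo 33: 33 = 6·5 + 3, 5 = 1·3 + 2, 3 = 1·2 + 1, 2 = 2·1 + 0, and unwinding, 1 = 3 − 1·2 = 3 − (5 − 1·3) = −5 + 2·3 = −5 + 2·(33 − 6·5) = 2·33 − 13·5. Thus 5⁻¹ ≡ -13 ≡ 20 (mod 33).
Multiplying by 20: t ≡ 20·16 = 320 ≡ 23 (mod 33).
Then n = 8 + 10·23 = 238.
Indeed 238 ≡ 8 (mod 10) and 238 ≡ 40 (mod 66).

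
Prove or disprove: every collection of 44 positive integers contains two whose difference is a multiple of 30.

Yes, this is always true.

Partition the integers by their residue mod 30; there are 30 classes.
Since 44 > 30, two of the 44 integers must share a residue class by the pigeonhole principle; call them a and b.
Their difference a − b is then a multiple of 30.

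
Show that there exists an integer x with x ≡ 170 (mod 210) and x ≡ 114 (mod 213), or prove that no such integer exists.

No such integer exists.

Both moduli are multiples of 3 = gcd(210, 213), so any solution would satisfy x ≡ 170 and x ≡ 114 modulo 3 simultaneously.
However 170 ≡ 2 and 114 ≡ 0 (mod 3), and 2 ≠ 0.
Hence the system has no solution.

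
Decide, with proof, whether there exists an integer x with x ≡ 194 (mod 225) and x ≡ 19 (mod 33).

Both moduli are multiples of 3 = gcd(225, 33), so any solution would satisfy x ≡ 194 and x ≡ 19 modulo 3 simultaneously.
But 194 mod 3 = 2 while 19 mod 3 = 1, a contradiction.
Therefore no such x exists.

No such integer exists.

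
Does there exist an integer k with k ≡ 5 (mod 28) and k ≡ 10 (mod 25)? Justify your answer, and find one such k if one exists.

k = 285

The moduli 28 and 25 are coprime, so by the Chinese Remainder Theorem a unique solution modulo 700 exists.
Any solution of the first congruence is k = 5 + 28t; substituting into the second, 28t ≡ 10 − 5 ≡ 5 (mod 25).
28 ≡ 3 (mod 25), so this reads 3t ≡ 5 (mod 25). Invert 3 mod 25 by the Euclidean algorithm: 25 = 8·3 + 1, 3 = 3·1 + 0; back-substituting, 1 = 25 − 8·3. Hence 3·(-8) ≡ 1, so 3⁻¹ ≡ -8 ≡ 17 (mod 25).
Therefore t ≡ 17·5 = 85 ≡ 10 (mod 25).
Taking t = 10 gives k = 5 + 28·10 = 285.
Verify: 285 = 10·28 + 5 and 285 = 11·25 + 10. ✓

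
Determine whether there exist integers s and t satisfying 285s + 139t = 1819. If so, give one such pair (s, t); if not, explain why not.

s = 101, t = -194

285 and 139 are coprime, so 285s + 139t ranges over all of ℤ.
Dividing repeatedly: 285 = 2·139 + 7, 139 = 19·7 + 6, 7 = 1·6 + 1, 6 = 6·1 + 0.
Working back up the chain: 1 = 7 − 1·6 = 7 − (139 − 19·7) = −139 + 20·7 = −139 + 20·(285 − 2·139) = 20·285 − 41·139. So 285·20 + 139·(-41) = 1.
Multiplying through by 1819: s = 20·1819 = 36380, t = (-41)·1819 = -74579 is a solution.
Shifting by a multiple of (139, −285) keeps it a solution: s = 36380 − 261·139 = 101, t = -74579 + 261·285 = -194.
Indeed 285·101 + 139·(-194) = 28785 − 26966 = 1819.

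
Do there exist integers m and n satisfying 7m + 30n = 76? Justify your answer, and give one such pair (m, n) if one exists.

7 and 30 are coprime, so 7m + 30n ranges over all of ℤ.
Dividing repeatedly: 30 = 4·7 + 2, 7 = 3·2 + 1, 2 = 2·1 + 0.
Working back up the chain: 1 = 7 − 3·2 = 7 − 3·(30 − 4·7) = −3·30 + 13·7. So 7·13 + 30·(-3) = 1.
Times 76: 7·988 + 30·(-228) = 76, so (988, -228) solves it.
Subtracting 32·30 from m and adding 32·7 to n gives the tidier solution (28, -4).
Check: 7·28 + 30·(-4) = 196 − 120 = 76. ✓

m = 28, n = -4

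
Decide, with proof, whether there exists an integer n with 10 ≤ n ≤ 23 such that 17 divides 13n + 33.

n = 21

Scanning upward from n = 10 gives 163, 176, 189, 202, 215, 228, 241, 254, 267, 280, 293, none divisible by 17. Try n = 21: 13·21 + 33 = 306 = 18·17, which is divisible by 17.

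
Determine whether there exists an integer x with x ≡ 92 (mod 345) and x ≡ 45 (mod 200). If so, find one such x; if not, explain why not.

There is no such integer.

Both moduli are multiples of 5 = gcd(345, 200), so any solution would satisfy x ≡ 92 and x ≡ 45 modulo 5 simultaneously.
But 92 mod 5 = 2 while 45 mod 5 = 0, a contradiction.
Therefore no such x exists.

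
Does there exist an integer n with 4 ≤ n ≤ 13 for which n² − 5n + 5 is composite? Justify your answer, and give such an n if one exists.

n = 10

At n = 10: 10² − 5·10 + 5 = 55 = 5·11, which is composite.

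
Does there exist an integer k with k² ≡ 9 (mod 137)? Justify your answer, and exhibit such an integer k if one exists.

k = 134 works: 134² = 17956, and 17956 − 9 = 17947 = 131·137.

k = 134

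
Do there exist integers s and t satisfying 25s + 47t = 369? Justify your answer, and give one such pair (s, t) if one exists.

Since gcd(25, 47) = 1, every integer is an integer combination of 25 and 47.
Run the Euclidean algorithm on 47 and 25: 47 = 1·25 + 22, 25 = 1·22 + 3, 22 = 7·3 + 1, 3 = 3·1 + 0.
Back-substituting, 1 = 22 − 7·3 = 22 − 7·(25 − 1·22) = −7·25 + 8·22 = −7·25 + 8·(47 − 1·25) = 8·47 − 15·25; that is, 25·(-15) + 47·8 = 1.
Scaling by 369 gives the particular solution (s, t) = (-5535, 2952).
Adding 118·47 to s and subtracting 118·25 from t gives the tidier solution (11, 2).
Indeed 25·11 + 47·2 = 275 + 94 = 369.

s = 11, t = 2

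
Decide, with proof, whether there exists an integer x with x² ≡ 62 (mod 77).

There is no such integer.

Since 7 ∣ 77, a solution of x² ≡ 62 (mod 77) would also satisfy x² ≡ 62 ≡ 6 (mod 7).
Since (7 − x)² ≡ x² (mod 7), it suffices to square x = 0, 1, …, 3: the residues are 0, 1, 4, 2.
The set of squares mod 7 is therefore {0, 1, 2, 4}, which does not contain 6.
Therefore x² ≡ 62 (mod 77) has no solution.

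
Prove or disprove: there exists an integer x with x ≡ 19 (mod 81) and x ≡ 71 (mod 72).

No such integer exists.

gcd(81, 72) = 9. If x ≡ 19 (mod 81) and x ≡ 71 (mod 72), then x ≡ 19 (mod 9) and x ≡ 71 (mod 9).
These are incompatible: 19 − 71 = -52 is not divisible by 9.
So no integer satisfies both congruences.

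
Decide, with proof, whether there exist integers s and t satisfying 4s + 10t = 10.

Since gcd(4, 10) = 2 and 10 = 2·5, Bézout's identity guarantees a solution.
Dividing through by 2 reduces the equation to 2s + 5t = 5.
Dividing repeatedly: 5 = 2·2 + 1, 2 = 2·1 + 0.
Working back up the chain: 1 = 5 − 2·2. So 2·(-2) + 5·1 = 1.
Multiplying through by 5: s = (-2)·5 = -10, t = 1·5 = 5 is a solution.
Shifting by a multiple of (5, −2) keeps it a solution: s = -10 + 2·5 = 0, t = 5 − 2·2 = 1.
Indeed 4·0 + 10·1 = 0 + 10 = 10.

s = 0, t = 1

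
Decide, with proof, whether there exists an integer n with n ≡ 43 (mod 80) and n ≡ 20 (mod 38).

Reduce both congruences modulo 2, which divides 80 and 38: they say n ≡ 43 (mod 2) and n ≡ 20 (mod 2).
However 43 ≡ 1 and 20 ≡ 0 (mod 2), and 1 ≠ 0.
Therefore no such n exists.

No such integer exists.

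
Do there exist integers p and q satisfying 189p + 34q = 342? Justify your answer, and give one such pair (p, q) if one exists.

Since gcd(189, 34) = 1, every integer is an integer combination of 189 and 34.
Dividing repeatedly: 189 = 5·34 + 19, 34 = 1·19 + 15, 19 = 1·15 + 4, 15 = 3·4 + 3, 4 = 1·3 + 1, 3 = 3·1 + 0.
Unwinding: 1 = 4 − 1·3 = 4 − (15 − 3·4) = −15 + 4·4 = −15 + 4·(19 − 1·15) = 4·19 − 5·15 = 4·19 − 5·(34 − 1·19) = −5·34 + 9·19 = −5·34 + 9·(189 − 5·34) = 9·189 − 50·34, i.e. 189·9 + 34·(-50) = 1.
Scaling by 342 gives the particular solution (p, q) = (3078, -17100).
The general solution is p = 3078 + 34k, q = -17100 − 189k; taking k = -90 gives the smaller pair p = 18, q = -90.
Indeed 189·18 + 34·(-90) = 3402 − 3060 = 342.

p = 18, q = -90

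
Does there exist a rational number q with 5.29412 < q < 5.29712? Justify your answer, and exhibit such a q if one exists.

Multiplying by 27: 27·5.29412 = 142.94124 and 27·5.29712 = 143.02224, so the integer 143 lies strictly between them.
Dividing back, 5.29412 < 143/27 < 5.29712, and 143/27 is rational.

q = 143/27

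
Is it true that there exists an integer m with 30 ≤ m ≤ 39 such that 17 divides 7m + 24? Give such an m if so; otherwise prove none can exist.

m = 33

For m = 30, 31, 32 the values 234, 241, 248 are not multiples of 17. Try m = 33: 7·33 + 24 = 255 = 15·17, which is divisible by 17.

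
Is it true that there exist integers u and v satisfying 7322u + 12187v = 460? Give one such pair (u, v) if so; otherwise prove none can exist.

gcd(7322, 12187) = 7, so every integer of the form 7322u + 12187v is a multiple of 7.
However 460 leaves remainder 5 on division by 7.
Therefore 7322u + 12187v = 460 has no solution in integers.

No such integers exist.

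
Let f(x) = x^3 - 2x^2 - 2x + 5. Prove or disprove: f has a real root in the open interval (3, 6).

No such root exists.

The endpoint values f(3) = 8 and f(6) = 137 are both positive. Claim: f(x) > 0 for every x in (3, 6).
Shift to the endpoint 3: with x = 3 + u (0 < u < 3), one computes f(3 + u) = u^3 + 7u^2 + 13u + 8.
The nonzero coefficients here are all positive, so for u > 0 every term is positive (or zero), and the constant term 8 is strictly positive.
So f is strictly positive on (3, 6); no root exists in the interval.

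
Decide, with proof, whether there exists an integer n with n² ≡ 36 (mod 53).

n = 6

Take n = 6. Then 6² = 36, and since 0 ≤ 36 < 53 this is already reduced: 6² ≡ 36 (mod 53).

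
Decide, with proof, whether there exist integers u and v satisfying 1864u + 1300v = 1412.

u = 233, v = -333

Every value of 1864u + 1300v is a multiple of gcd(1864, 1300) = 4; since 4 ∣ 1412, solutions exist.
Dividing through by 4 reduces the equation to 466u + 325v = 353.
Dividing repeatedly: 466 = 1·325 + 141, 325 = 2·141 + 43, 141 = 3·43 + 12, 43 = 3·12 + 7, 12 = 1·7 + 5, 7 = 1·5 + 2, 5 = 2·2 + 1, 2 = 2·1 + 0.
Working back up the chain: 1 = 5 − 2·2 = 5 − 2·(7 − 1·5) = −2·7 + 3·5 = −2·7 + 3·(12 − 1·7) = 3·12 − 5·7 = 3·12 − 5·(43 − 3·12) = −5·43 + 18·12 = −5·43 + 18·(141 − 3·43) = 18·141 − 59·43 = 18·141 − 59·(325 − 2·141) = −59·325 + 136·141 = −59·325 + 136·(466 − 1·325) = 136·466 − 195·325. So 466·136 + 325·(-195) = 1.
Multiplying through by 353: u = 136·353 = 48008, v = (-195)·353 = -68835 is a solution.
The general solution is u = 48008 + 325k, v = -68835 − 466k; taking k = -147 gives the smaller pair u = 233, v = -333.
Indeed 1864·233 + 1300·(-333) = 434312 − 432900 = 1412.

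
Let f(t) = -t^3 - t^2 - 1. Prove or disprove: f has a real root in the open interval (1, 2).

f(1) = -3 and f(2) = -13, both negative, so a sign-change argument is unavailable; we show f keeps this sign on the whole interval.
Shift to the endpoint 1: with t = 1 + u (0 < u < 1), one computes f(1 + u) = -u^3 - 4u^2 - 5u - 3.
All 4 nonzero coefficients of this polynomial in u are negative; hence for u > 0 the value is a sum of negative terms (the constant -3 among them).
Therefore f(t) < 0 throughout (1, 2), and f has no zero there.

No such root exists.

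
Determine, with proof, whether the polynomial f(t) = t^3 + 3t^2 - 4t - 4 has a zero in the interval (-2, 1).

Such a root exists.

f(-2) = 8 and f(1) = -4, which have opposite signs.
As a polynomial, f is continuous on every closed interval.
By the Intermediate Value Theorem f must vanish at some point of (-2, 1).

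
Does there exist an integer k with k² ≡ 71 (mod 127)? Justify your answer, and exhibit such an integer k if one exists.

k = 43 works: 43² = 1849, and 1849 − 71 = 1778 = 14·127.

k = 43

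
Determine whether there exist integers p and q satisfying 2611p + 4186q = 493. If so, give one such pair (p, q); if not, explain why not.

Both 2611 and 4186 are divisible by gcd(2611, 4186) = 7, hence so is any combination 2611p + 4186q.
But 493 is not a multiple of 7 (it leaves remainder 3).
Hence no integers p, q satisfy the equation.

There are no such integers.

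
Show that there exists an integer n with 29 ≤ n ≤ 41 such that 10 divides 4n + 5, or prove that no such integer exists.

The values of 4n + 5 for n = 29, 30, …, 41 are 121, 125, 129, 133, 137, 141, 145, 149, 153, 157, 161, 165, 169; reduced mod 10 these are 1, 5, 9, 3, 7, 1, 5, 9, 3, 7, 1, 5, 9.
Since 0 is absent from this list, 10 ∤ 4n + 5 for every n with 29 ≤ n ≤ 41.

No such integer n in that range exists.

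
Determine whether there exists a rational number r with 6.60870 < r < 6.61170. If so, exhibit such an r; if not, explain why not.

r = 119/18

Scale by 18: the interval becomes (118.95660, 119.01060), which contains the integer 119.
So r = 119/18 works: it is a ratio of integers, and dividing 18·6.60870 < 119 < 18·6.61170 through by 18 gives 6.60870 < 119/18 < 6.61170.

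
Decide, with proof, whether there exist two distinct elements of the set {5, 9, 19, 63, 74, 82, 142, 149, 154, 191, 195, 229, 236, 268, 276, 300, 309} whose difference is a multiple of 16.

Reduce each element mod 16: 5↦5, 9↦9, 19↦3, 63↦15, 74↦10, 82↦2, 142↦14, 149↦5, 154↦10, 191↦15, 195↦3, 229↦5, 236↦12, 268↦12, 276↦4, 300↦12, 309↦5. The residue 5 repeats (at 5 and 149), and 149 − 5 = 144 = 9·16.

The pair (5, 149) works.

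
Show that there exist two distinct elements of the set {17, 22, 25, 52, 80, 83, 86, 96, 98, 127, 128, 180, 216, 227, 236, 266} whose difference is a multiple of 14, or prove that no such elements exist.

The pair (17, 227) works.

Both 17 and 227 leave remainder 3 on division by 14; their difference 210 = 15·14 is a multiple of 14.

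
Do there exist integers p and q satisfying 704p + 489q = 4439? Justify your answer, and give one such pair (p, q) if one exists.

p = 7, q = -1

704 and 489 are coprime, so 704p + 489q ranges over all of ℤ.
Run the Euclidean algorithm on 704 and 489: 704 = 1·489 + 215, 489 = 2·215 + 59, 215 = 3·59 + 38, 59 = 1·38 + 21, 38 = 1·21 + 17, 21 = 1·17 + 4, 17 = 4·4 + 1, 4 = 4·1 + 0.
Working back up the chain: 1 = 17 − 4·4 = 17 − 4·(21 − 1·17) = −4·21 + 5·17 = −4·21 + 5·(38 − 1·21) = 5·38 − 9·21 = 5·38 − 9·(59 − 1·38) = −9·59 + 14·38 = −9·59 + 14·(215 − 3·59) = 14·215 − 51·59 = 14·215 − 51·(489 − 2·215) = −51·489 + 116·215 = −51·489 + 116·(704 − 1·489) = 116·704 − 167·489. So 704·116 + 489·(-167) = 1.
Multiplying through by 4439: p = 116·4439 = 514924, q = (-167)·4439 = -741313 is a solution.
Subtracting 1053·489 from p and adding 1053·704 to q gives the tidier solution (7, -1).
Check: 704·7 + 489·(-1) = 4928 − 489 = 4439. ✓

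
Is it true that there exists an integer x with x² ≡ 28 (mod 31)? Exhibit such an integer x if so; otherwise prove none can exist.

Take x = 11. Then 11² = 121 = 3·31 + 28, so 11² ≡ 28 (mod 31).

x = 11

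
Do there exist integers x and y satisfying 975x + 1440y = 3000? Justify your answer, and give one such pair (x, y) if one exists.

gcd(975, 1440) = 15, and 15 divides 3000, so integer solutions exist.
Dividing through by 15 reduces the equation to 65x + 96y = 200.
Euclidean algorithm: 96 = 1·65 + 31, 65 = 2·31 + 3, 31 = 10·3 + 1, 3 = 3·1 + 0.
Working back up the chain: 1 = 31 − 10·3 = 31 − 10·(65 − 2·31) = −10·65 + 21·31 = −10·65 + 21·(96 − 1·65) = 21·96 − 31·65. So 65·(-31) + 96·21 = 1.
Multiplying through by 200: x = (-31)·200 = -6200, y = 21·200 = 4200 is a solution.
Adding 65·96 to x and subtracting 65·65 from y gives the tidier solution (40, -25).
Check: 975·40 + 1440·(-25) = 39000 − 36000 = 3000. ✓

x = 40, y = -25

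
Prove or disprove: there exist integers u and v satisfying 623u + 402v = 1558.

623 and 402 are coprime, so 623u + 402v ranges over all of ℤ.
Run the Euclidean algorithm on 623 and 402: 623 = 1·402 + 221, 402 = 1·221 + 181, 221 = 1·181 + 40, 181 = 4·40 + 21, 40 = 1·21 + 19, 21 = 1·19 + 2, 19 = 9·2 + 1, 2 = 2·1 + 0.
Working back up the chain: 1 = 19 − 9·2 = 19 − 9·(21 − 1·19) = −9·21 + 10·19 = −9·21 + 10·(40 − 1·21) = 10·40 − 19·21 = 10·40 − 19·(181 − 4·40) = −19·181 + 86·40 = −19·181 + 86·(221 − 1·181) = 86·221 − 105·181 = 86·221 − 105·(402 − 1·221) = −105·402 + 191·221 = −105·402 + 191·(623 − 1·402) = 191·623 − 296·402. So 623·191 + 402·(-296) = 1.
Times 1558: 623·297578 + 402·(-461168) = 1558, so (297578, -461168) solves it.
Subtracting 740·402 from u and adding 740·623 to v gives the tidier solution (98, -148).
Indeed 623·98 + 402·(-148) = 61054 − 59496 = 1558.

u = 98, v = -148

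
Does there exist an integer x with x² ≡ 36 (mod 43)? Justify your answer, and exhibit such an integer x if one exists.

Take x = 6. Then 6² = 36, and since 0 ≤ 36 < 43 this is already reduced: 6² ≡ 36 (mod 43).

x = 6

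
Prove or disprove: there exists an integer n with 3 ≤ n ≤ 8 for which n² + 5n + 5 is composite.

At n = 5: 5² + 5·5 + 5 = 55 = 5·11, which is composite.

n = 5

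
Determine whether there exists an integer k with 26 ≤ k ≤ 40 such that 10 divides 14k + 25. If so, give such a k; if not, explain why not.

There is no such integer k in that range.

The values of 14k + 25 for k = 26, 27, …, 40 are 389, 403, 417, 431, 445, 459, 473, 487, 501, 515, 529, 543, 557, 571, 585; reduced mod 10 these are 9, 3, 7, 1, 5, 9, 3, 7, 1, 5, 9, 3, 7, 1, 5.
The residue 0 does not occur, so no k in [26, 40] makes 14k + 25 a multiple of 10.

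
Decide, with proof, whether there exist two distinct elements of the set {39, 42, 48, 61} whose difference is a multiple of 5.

There is no such pair.

Residues mod 5: 39↦4, 42↦2, 48↦3, 61↦1.
No residue repeats among the 4 elements, so no pair has difference ≡ 0 (mod 5).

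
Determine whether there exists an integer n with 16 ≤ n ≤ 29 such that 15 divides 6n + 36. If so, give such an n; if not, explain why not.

n = 19 works, since 6·19 + 36 = 150 = 10·15.

n = 19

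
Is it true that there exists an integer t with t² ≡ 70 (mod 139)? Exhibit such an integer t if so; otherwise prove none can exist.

There is no such integer.

139 is prime, so by Euler's criterion 70 is a square mod 139 iff 70^((139−1)/2) = 70^69 ≡ 1 (mod 139).
Repeated squaring mod 139: 70^2 = 4900 ≡ 35; 70^4 ≡ 35² = 1225 ≡ 113; 70^8 ≡ 113² = 12769 ≡ 120; 70^16 ≡ 120² = 14400 ≡ 83; 70^32 ≡ 83² = 6889 ≡ 78; 70^64 ≡ 78² = 6084 ≡ 107.
Since 69 = 64 + 4 + 1, 70^69 ≡ 107 · 113 · 70; multiplying out mod 139: 107·113 = 12091 ≡ 137, then 137·70 = 9590 ≡ 138. Thus 70^69 ≡ 138 ≡ −1 (mod 139).
The value −1 means 70 is a non-residue modulo 139, so t² ≡ 70 (mod 139) is impossible.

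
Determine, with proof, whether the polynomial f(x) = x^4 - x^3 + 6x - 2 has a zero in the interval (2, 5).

f has no root in that interval.

f(2) = 18 and f(5) = 528, both positive, so a sign-change argument is unavailable; we show f keeps this sign on the whole interval.
Substitute x = 2 + u, where 0 < u < 3 on the interval. Expanding, f(2 + u) = u^4 + 7u^3 + 18u^2 + 26u + 18.
All 5 nonzero coefficients of this polynomial in u are positive; hence for u > 0 the value is a sum of positive terms (the constant 18 among them).
Therefore f(x) > 0 throughout (2, 5), and f has no zero there.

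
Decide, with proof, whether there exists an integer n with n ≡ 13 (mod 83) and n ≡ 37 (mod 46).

The moduli 83 and 46 are coprime, so by the Chinese Remainder Theorem a unique solution modulo 3818 exists.
Write n = 13 + 83t and require 13 + 83t ≡ 37 (mod 46), i.e. 83t ≡ 24 (mod 46).
83 ≡ 37 (mod 46), so this reads 37t ≡ 24 (mod 46). Invert 37 mod 46 by the Euclidean algorithm: 46 = 1·37 + 9, 37 = 4·9 + 1, 9 = 9·1 + 0; back-substituting, 1 = 37 − 4·9 = 37 − 4·(46 − 1·37) = −4·46 + 5·37. Hence 37·5 ≡ 1, so 37⁻¹ ≡ 5 (mod 46).
Therefore t ≡ 5·24 = 120 ≡ 28 (mod 46).
With t = 28: n = 13 + 83·28 = 2337.
Indeed 2337 ≡ 13 (mod 83) and 2337 ≡ 37 (mod 46).

n = 2337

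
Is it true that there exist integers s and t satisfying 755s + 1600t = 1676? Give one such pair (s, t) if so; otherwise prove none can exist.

gcd(755, 1600) = 5, so every integer of the form 755s + 1600t is a multiple of 5.
However 1676 leaves remainder 1 on division by 5.
So the equation is unsolvable over ℤ.

No such integers exist.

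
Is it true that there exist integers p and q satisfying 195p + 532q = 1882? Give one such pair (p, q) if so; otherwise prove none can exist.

195 and 532 are coprime, so 195p + 532q ranges over all of ℤ.
Euclidean algorithm: 532 = 2·195 + 142, 195 = 1·142 + 53, 142 = 2·53 + 36, 53 = 1·36 + 17, 36 = 2·17 + 2, 17 = 8·2 + 1, 2 = 2·1 + 0.
Back-substituting, 1 = 17 − 8·2 = 17 − 8·(36 − 2·17) = −8·36 + 17·17 = −8·36 + 17·(53 − 1·36) = 17·53 − 25·36 = 17·53 − 25·(142 − 2·53) = −25·142 + 67·53 = −25·142 + 67·(195 − 1·142) = 67·195 − 92·142 = 67·195 − 92·(532 − 2·195) = −92·532 + 251·195; that is, 195·251 + 532·(-92) = 1.
Multiplying through by 1882: p = 251·1882 = 472382, q = (-92)·1882 = -173144 is a solution.
Subtracting 887·532 from p and adding 887·195 to q gives the tidier solution (498, -179).
Indeed 195·498 + 532·(-179) = 97110 − 95228 = 1882.

p = 498, q = -179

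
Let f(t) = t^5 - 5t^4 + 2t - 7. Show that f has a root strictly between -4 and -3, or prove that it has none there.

f(-4) = -2319 and f(-3) = -661, both negative, so a sign-change argument is unavailable; we show f keeps this sign on the whole interval.
Shift to the endpoint -3: with t = -3 − u (0 < u < 1), one computes f(-3 − u) = -u^5 - 20u^4 - 150u^3 - 540u^2 - 947u - 661.
All 6 nonzero coefficients of this polynomial in u are negative; hence for u > 0 the value is a sum of negative terms (the constant -661 among them).
Therefore f(t) < 0 throughout (-4, -3), and f has no zero there.

No.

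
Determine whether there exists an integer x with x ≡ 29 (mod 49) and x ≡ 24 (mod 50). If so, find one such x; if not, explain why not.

The moduli 49 and 50 are coprime, so by the Chinese Remainder Theorem a unique solution modulo 2450 exists.
Any solution of the first congruence is x = 29 + 49t; substituting into the second, 49t ≡ 24 − 29 ≡ 45 (mod 50).
Note 49·49 = 2401 ≡ 1 (mod 50) (as 2401 − 1 = 48·50), so 49⁻¹ ≡ 49.
Multiplying by 49: t ≡ 49·45 = 2205 ≡ 5 (mod 50).
With t = 5: x = 29 + 49·5 = 274.
Indeed 274 ≡ 29 (mod 49) and 274 ≡ 24 (mod 50).

x = 274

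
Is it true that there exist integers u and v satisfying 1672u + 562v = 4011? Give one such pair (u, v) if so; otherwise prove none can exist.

No, no such integers exist.

Any value of 1672u + 562v is a multiple of gcd(1672, 562) = 2.
However 4011 leaves remainder 1 on division by 2.
Hence no integers u, v satisfy the equation.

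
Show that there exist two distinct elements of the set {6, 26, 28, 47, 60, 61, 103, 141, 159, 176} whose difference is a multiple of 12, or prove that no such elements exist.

Two integers differ by a multiple of 12 exactly when they have the same residue mod 12. The residues are 6↦6, 26↦2, 28↦4, 47↦11, 60↦0, 61↦1, 103↦7, 141↦9, 159↦3, 176↦8.
These 10 residues are pairwise different, hence no difference of two elements is divisible by 12.

There is no such pair.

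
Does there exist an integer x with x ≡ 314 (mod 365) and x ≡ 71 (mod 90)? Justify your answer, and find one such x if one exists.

Reduce both congruences modulo 5, which divides 365 and 90: they say x ≡ 314 (mod 5) and x ≡ 71 (mod 5).
These are incompatible: 314 − 71 = 243 is not divisible by 5.
So no integer satisfies both congruences.

No such integer exists.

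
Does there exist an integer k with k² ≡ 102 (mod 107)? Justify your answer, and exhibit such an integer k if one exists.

Take k = 67. Then 67² = 4489 = 41·107 + 102, so 67² ≡ 102 (mod 107).

k = 67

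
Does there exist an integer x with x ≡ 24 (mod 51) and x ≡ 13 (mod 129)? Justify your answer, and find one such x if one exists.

Reduce both congruences modulo 3, which divides 51 and 129: they say x ≡ 24 (mod 3) and x ≡ 13 (mod 3).
These are incompatible: 24 − 13 = 11 is not divisible by 3.
Hence the system has no solution.

No, no such integer exists.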